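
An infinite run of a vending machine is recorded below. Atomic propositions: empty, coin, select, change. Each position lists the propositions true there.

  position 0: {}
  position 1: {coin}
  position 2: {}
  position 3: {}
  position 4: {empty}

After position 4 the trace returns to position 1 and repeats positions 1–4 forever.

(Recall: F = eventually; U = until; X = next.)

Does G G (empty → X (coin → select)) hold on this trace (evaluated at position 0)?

Violated

G (empty → X (coin → select)) must hold at every position from 0 onward. It fails at position 0, so G G (empty → X (coin → select)) is false.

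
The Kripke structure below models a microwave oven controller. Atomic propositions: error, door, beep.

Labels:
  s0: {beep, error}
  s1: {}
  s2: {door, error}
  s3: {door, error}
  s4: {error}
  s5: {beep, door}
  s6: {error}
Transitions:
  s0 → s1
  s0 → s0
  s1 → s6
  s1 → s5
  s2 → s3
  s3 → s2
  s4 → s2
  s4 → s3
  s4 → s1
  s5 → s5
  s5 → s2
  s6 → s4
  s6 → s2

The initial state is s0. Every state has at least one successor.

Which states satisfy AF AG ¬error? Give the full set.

none

States satisfying AG ¬error: ∅.
States satisfying AF AG ¬error: ∅.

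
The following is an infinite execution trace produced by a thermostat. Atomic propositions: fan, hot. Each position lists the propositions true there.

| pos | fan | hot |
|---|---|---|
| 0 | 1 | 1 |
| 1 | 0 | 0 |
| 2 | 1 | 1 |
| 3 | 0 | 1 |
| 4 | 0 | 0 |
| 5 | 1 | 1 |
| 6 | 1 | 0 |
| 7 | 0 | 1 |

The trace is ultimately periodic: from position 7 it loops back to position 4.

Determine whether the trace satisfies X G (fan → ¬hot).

Violated

The position after 0 is 1; G (fan → ¬hot) is false there.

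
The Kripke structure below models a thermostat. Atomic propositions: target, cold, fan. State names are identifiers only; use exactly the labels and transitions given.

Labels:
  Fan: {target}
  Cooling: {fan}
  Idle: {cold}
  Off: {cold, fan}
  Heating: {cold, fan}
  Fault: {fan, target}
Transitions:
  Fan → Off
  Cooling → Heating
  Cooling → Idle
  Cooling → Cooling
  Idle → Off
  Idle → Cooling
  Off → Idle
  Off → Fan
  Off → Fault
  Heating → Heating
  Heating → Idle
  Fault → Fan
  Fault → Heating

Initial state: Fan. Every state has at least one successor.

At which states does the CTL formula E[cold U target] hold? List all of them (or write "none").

States satisfying cold: {Idle, Off, Heating}.
States satisfying target: {Fan, Fault}.
States satisfying E[cold U target]: {Fan, Idle, Off, Heating, Fault}.

{Fan, Idle, Off, Heating, Fault}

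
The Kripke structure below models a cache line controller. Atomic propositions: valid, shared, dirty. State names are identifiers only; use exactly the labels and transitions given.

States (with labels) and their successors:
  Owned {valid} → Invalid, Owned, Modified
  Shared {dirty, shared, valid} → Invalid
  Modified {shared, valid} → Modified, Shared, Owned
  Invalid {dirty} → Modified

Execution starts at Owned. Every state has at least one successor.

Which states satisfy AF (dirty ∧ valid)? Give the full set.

{Shared}

States satisfying dirty ∧ valid: {Shared}.
States satisfying AF (dirty ∧ valid): {Shared}.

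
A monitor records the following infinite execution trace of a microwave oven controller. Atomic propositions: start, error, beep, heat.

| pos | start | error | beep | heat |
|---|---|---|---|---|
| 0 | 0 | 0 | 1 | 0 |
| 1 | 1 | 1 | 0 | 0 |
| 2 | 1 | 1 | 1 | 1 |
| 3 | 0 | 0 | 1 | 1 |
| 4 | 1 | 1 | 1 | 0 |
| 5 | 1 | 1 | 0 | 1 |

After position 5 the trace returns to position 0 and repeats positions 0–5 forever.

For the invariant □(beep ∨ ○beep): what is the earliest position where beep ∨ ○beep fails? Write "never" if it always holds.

never

beep ∨ ○beep holds at every position 0..5, and those are all the positions the trace ever visits, so the invariant □(beep ∨ ○beep) is never violated.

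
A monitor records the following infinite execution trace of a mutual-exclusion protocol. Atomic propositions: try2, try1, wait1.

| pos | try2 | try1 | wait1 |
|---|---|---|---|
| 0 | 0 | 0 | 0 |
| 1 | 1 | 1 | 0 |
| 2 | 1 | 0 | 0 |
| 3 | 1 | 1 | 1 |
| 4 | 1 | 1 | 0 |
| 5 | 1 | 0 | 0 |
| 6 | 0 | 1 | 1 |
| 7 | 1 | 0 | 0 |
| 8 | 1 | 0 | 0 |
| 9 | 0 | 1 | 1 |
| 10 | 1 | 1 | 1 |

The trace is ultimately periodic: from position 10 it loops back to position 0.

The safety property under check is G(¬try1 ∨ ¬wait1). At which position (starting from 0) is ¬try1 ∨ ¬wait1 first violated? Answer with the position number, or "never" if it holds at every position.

3

Check ¬try1 ∨ ¬wait1 at each position in order: 0 ✓, 1 ✓, 2 ✓.
At position 3 the labels are {try1, try2, wait1}, so ¬try1 ∨ ¬wait1 is false there. This is the first violation.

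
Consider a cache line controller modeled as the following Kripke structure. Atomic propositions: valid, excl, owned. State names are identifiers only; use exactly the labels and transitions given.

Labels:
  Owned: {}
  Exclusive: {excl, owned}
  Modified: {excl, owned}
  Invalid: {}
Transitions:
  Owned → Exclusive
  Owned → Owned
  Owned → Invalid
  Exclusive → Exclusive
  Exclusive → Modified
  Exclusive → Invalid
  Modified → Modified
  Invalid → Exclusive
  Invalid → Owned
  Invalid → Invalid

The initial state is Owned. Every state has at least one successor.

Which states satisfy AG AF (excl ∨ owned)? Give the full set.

{Modified}

States satisfying AF (excl ∨ owned): {Exclusive, Modified}.
States satisfying AG AF (excl ∨ owned): {Modified}.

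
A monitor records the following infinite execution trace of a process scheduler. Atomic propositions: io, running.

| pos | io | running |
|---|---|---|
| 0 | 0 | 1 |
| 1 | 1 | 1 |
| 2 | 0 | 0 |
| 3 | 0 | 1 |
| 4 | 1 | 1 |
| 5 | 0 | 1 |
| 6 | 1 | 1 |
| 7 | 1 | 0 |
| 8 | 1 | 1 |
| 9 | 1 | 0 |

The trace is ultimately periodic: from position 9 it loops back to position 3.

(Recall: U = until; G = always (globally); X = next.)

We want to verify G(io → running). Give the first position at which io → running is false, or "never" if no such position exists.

Check io → running at each position in order: 0 ✓, 1 ✓, 2 ✓, 3 ✓, 4 ✓, 5 ✓, 6 ✓.
At position 7 the labels are {io}, so io → running is false there. This is the first violation.

7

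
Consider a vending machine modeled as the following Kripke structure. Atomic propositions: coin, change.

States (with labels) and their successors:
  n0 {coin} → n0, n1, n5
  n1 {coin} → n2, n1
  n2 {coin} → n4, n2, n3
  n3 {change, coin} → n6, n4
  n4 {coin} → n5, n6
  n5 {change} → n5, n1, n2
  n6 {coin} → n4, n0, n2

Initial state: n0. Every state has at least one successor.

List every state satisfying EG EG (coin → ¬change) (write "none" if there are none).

States satisfying EG (coin → ¬change): {n0, n1, n2, n4, n5, n6}.
States satisfying EG EG (coin → ¬change): {n0, n1, n2, n4, n5, n6}.

{n0, n1, n2, n4, n5, n6}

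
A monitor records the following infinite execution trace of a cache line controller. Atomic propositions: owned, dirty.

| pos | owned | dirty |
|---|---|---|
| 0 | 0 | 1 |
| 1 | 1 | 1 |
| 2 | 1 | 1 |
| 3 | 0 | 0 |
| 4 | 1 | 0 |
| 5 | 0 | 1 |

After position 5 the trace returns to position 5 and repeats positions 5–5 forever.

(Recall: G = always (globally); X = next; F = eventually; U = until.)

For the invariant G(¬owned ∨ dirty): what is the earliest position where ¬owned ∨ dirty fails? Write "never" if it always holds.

4

Check ¬owned ∨ dirty at each position in order: 0 ✓, 1 ✓, 2 ✓, 3 ✓.
At position 4 the labels are {owned}, so ¬owned ∨ dirty is false there. This is the first violation.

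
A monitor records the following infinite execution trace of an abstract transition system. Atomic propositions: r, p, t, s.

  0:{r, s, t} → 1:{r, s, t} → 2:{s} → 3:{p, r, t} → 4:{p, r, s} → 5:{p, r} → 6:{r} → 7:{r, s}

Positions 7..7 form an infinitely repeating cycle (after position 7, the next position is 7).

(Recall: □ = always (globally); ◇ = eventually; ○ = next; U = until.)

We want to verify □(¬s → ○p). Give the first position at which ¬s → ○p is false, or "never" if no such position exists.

5

Check ¬s → ○p at each position in order: 0 ✓, 1 ✓, 2 ✓, 3 ✓, 4 ✓.
At position 5 the labels are {p, r} and the next position 6 has {r}, so ¬s → ○p is false there. This is the first violation.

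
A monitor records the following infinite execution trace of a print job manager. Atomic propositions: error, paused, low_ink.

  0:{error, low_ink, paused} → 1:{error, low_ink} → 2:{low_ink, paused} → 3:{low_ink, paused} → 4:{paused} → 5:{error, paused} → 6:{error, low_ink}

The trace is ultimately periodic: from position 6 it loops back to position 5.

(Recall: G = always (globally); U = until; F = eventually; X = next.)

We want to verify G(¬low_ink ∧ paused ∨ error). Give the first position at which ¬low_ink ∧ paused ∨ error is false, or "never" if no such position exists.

2

Check ¬low_ink ∧ paused ∨ error at each position in order: 0 ✓, 1 ✓.
At position 2 the labels are {low_ink, paused}, so ¬low_ink ∧ paused ∨ error is false there. This is the first violation.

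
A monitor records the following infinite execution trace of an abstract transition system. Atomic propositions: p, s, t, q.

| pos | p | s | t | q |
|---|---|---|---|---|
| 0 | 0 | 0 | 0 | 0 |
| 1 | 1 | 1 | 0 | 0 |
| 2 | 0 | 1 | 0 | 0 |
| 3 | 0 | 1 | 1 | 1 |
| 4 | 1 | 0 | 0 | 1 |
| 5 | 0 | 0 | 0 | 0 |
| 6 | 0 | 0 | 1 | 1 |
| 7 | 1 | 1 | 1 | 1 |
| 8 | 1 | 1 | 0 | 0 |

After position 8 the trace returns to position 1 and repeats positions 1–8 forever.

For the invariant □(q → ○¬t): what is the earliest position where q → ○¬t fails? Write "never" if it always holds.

Check q → ○¬t at each position in order: 0 ✓, 1 ✓, 2 ✓, 3 ✓, 4 ✓, 5 ✓.
At position 6 the labels are {q, t} and the next position 7 has {p, q, s, t}, so q → ○¬t is false there. This is the first violation.

6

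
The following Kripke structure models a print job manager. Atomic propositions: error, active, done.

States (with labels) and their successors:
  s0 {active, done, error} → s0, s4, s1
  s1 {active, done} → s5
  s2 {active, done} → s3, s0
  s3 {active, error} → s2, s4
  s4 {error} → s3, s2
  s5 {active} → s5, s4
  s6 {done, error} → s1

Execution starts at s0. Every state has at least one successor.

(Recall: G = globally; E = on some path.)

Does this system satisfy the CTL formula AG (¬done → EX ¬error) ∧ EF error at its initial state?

Holds

States satisfying ¬done → EX ¬error: {s0, s1, s2, s3, s4, s5, s6}.
States satisfying AG (¬done → EX ¬error): {s0, s1, s2, s3, s4, s5, s6}.
States satisfying error: {s0, s3, s4, s6}.
States satisfying EF error: {s0, s1, s2, s3, s4, s5, s6}.
States satisfying AG (¬done → EX ¬error) ∧ EF error: {s0, s1, s2, s3, s4, s5, s6}.
s0 ∈ Sat(AG (¬done → EX ¬error) ∧ EF error).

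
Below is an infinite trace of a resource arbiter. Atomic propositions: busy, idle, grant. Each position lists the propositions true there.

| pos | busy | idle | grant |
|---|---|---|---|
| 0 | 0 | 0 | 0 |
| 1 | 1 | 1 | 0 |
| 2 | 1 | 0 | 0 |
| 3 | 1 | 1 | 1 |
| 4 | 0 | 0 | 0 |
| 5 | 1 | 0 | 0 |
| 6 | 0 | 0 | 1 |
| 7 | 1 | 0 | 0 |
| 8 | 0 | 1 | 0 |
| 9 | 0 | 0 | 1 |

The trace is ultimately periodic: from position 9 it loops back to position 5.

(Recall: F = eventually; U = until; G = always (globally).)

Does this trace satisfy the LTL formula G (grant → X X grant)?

grant → X X grant must hold at every position from 0 onward. It fails at position 3, so G (grant → X X grant) is false.
Positions where grant holds: 3, 6, 9.
Check X X grant at each: 3→fails, 6→fails, 9→ok.

Does not hold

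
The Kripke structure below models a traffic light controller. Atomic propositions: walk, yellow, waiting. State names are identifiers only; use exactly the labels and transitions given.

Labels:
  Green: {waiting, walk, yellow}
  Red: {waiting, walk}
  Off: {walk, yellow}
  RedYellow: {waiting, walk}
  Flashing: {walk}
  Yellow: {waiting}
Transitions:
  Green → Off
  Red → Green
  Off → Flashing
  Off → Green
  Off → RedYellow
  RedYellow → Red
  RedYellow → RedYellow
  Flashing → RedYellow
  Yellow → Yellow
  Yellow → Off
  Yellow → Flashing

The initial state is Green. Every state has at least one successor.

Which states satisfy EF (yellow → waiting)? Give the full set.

States satisfying yellow → waiting: {Green, Red, RedYellow, Flashing, Yellow}.
States satisfying EF (yellow → waiting): {Green, Red, Off, RedYellow, Flashing, Yellow}.

{Green, Red, Off, RedYellow, Flashing, Yellow}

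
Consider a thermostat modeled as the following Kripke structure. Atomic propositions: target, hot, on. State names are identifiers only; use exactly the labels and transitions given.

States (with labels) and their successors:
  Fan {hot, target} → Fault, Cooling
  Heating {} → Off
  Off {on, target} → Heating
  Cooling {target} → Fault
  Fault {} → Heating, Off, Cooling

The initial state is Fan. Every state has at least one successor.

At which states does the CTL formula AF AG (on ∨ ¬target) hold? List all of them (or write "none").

{Heating, Off}

States satisfying AG (on ∨ ¬target): {Heating, Off}.
States satisfying AF AG (on ∨ ¬target): {Heating, Off}.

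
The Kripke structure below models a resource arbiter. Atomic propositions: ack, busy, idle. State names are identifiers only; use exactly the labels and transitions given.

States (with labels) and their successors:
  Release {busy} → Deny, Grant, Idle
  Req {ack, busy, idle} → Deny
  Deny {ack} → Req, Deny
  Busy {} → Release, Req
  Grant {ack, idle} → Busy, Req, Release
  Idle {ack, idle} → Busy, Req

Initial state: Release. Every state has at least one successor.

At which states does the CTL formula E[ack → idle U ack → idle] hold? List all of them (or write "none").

{Release, Req, Busy, Grant, Idle}

States satisfying ack → idle: {Release, Req, Busy, Grant, Idle}.
States satisfying E[ack → idle U ack → idle]: {Release, Req, Busy, Grant, Idle}.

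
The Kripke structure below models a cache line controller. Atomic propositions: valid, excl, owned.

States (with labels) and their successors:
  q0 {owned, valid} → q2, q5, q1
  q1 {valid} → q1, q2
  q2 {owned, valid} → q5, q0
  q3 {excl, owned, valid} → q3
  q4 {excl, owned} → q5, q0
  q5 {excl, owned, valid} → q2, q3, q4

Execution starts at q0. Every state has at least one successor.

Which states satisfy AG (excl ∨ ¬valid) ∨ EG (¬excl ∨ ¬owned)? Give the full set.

States satisfying excl ∨ ¬valid: {q3, q4, q5}.
States satisfying AG (excl ∨ ¬valid): {q3}.
States satisfying ¬excl ∨ ¬owned: {q0, q1, q2}.
States satisfying EG (¬excl ∨ ¬owned): {q0, q1, q2}.
States satisfying AG (excl ∨ ¬valid) ∨ EG (¬excl ∨ ¬owned): {q0, q1, q2, q3}.

{q0, q1, q2, q3}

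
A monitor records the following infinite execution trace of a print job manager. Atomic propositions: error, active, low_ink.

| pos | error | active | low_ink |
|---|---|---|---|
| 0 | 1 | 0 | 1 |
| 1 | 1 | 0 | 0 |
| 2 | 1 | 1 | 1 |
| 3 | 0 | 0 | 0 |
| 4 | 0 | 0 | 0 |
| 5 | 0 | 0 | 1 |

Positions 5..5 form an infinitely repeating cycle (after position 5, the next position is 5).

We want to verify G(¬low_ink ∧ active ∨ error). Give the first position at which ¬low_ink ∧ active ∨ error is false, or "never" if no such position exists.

Check ¬low_ink ∧ active ∨ error at each position in order: 0 ✓, 1 ✓, 2 ✓.
At position 3 the labels are {}, so ¬low_ink ∧ active ∨ error is false there. This is the first violation.

3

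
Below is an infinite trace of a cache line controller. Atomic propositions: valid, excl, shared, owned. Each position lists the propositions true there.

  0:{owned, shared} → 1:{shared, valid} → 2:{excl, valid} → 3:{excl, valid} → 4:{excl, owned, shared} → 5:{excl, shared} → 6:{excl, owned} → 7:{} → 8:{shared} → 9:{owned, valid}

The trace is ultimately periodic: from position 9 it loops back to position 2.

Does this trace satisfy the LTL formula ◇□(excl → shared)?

Does not hold

□(excl → shared) is false at every position 0..9, so it never becomes true and ◇□(excl → shared) fails.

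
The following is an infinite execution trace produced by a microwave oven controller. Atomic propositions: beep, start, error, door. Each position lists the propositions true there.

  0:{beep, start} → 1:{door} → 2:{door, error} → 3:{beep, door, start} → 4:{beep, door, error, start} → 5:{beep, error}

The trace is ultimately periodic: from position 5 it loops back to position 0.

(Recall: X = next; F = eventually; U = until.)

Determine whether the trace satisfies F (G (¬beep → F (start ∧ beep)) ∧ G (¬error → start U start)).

Does not hold

G (¬beep → F (start ∧ beep)) ∧ G (¬error → start U start) is false at every position 0..5, so it never becomes true and F (G (¬beep → F (start ∧ beep)) ∧ G (¬error → start U start)) fails.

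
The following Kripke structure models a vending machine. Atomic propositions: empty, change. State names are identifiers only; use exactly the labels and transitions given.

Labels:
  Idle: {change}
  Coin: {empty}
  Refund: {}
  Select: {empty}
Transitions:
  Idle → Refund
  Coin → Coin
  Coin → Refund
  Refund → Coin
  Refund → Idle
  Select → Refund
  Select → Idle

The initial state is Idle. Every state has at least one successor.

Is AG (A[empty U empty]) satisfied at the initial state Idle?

States satisfying A[empty U empty]: {Coin, Select}.
States satisfying AG (A[empty U empty]): ∅.
Idle is reachable from Idle and violates A[empty U empty], so AG fails at Idle.
Idle ∉ Sat(AG (A[empty U empty])).

Does not hold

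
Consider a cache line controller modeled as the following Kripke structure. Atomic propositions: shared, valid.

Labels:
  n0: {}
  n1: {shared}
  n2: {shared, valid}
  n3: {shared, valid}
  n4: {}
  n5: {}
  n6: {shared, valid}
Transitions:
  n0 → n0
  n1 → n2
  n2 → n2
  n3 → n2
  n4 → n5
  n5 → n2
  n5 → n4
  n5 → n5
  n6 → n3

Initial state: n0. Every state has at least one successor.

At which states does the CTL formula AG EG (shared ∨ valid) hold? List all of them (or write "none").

{n1, n2, n3, n6}

States satisfying EG (shared ∨ valid): {n1, n2, n3, n6}.
States satisfying AG EG (shared ∨ valid): {n1, n2, n3, n6}.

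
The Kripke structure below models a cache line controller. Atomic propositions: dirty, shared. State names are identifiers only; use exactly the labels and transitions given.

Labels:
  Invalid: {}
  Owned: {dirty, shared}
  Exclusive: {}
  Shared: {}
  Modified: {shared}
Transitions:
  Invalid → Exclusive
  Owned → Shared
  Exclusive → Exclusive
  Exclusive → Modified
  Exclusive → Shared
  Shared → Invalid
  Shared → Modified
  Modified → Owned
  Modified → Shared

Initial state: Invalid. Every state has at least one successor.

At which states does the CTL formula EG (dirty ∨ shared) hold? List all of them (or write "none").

States satisfying dirty ∨ shared: {Owned, Modified}.
States satisfying EG (dirty ∨ shared): ∅.

none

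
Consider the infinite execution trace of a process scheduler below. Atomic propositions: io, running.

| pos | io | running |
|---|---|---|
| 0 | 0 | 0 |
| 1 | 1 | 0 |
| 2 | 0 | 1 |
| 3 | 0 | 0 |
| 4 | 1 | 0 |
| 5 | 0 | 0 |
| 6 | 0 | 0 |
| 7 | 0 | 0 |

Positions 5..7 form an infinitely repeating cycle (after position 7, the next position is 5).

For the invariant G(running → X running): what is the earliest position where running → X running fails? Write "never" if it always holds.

Check running → X running at each position in order: 0 ✓, 1 ✓.
At position 2 the labels are {running} and the next position 3 has {}, so running → X running is false there. This is the first violation.

2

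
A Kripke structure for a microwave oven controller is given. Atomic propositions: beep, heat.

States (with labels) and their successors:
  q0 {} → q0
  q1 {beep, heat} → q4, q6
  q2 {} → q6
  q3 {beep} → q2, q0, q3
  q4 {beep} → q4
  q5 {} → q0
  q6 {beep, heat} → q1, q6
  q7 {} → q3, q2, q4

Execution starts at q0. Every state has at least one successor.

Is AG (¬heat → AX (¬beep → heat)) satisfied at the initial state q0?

States satisfying ¬heat → AX (¬beep → heat): {q1, q2, q4, q6}.
States satisfying AG (¬heat → AX (¬beep → heat)): {q1, q2, q4, q6}.
q0 is reachable from q0 and violates ¬heat → AX (¬beep → heat), so AG fails at q0.
q0 ∉ Sat(AG (¬heat → AX (¬beep → heat))).

Violated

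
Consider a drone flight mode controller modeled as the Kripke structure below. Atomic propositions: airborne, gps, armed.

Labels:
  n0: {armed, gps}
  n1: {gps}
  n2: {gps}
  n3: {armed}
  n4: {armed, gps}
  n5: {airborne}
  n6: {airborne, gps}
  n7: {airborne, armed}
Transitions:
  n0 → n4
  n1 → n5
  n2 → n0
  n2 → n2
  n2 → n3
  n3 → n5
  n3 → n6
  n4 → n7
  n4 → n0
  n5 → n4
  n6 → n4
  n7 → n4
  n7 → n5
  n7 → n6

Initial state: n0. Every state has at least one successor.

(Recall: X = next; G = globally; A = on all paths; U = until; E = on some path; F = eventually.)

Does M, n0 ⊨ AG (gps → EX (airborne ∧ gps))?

States satisfying gps → EX (airborne ∧ gps): {n3, n5, n7}.
States satisfying AG (gps → EX (airborne ∧ gps)): ∅.
n0 is reachable from n0 and violates gps → EX (airborne ∧ gps), so AG fails at n0.
n0 ∉ Sat(AG (gps → EX (airborne ∧ gps))).

Does not hold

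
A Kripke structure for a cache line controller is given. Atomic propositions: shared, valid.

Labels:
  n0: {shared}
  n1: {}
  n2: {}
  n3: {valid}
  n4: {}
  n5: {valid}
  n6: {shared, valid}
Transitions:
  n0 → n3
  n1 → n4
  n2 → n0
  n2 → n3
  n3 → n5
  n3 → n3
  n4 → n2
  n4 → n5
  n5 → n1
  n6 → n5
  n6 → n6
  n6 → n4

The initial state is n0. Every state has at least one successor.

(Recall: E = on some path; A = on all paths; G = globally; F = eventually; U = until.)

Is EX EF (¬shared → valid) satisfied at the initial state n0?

States satisfying EF (¬shared → valid): {n0, n1, n2, n3, n4, n5, n6}.
States satisfying EX EF (¬shared → valid): {n0, n1, n2, n3, n4, n5, n6}.
n0 ∈ Sat(EX EF (¬shared → valid)).

Satisfied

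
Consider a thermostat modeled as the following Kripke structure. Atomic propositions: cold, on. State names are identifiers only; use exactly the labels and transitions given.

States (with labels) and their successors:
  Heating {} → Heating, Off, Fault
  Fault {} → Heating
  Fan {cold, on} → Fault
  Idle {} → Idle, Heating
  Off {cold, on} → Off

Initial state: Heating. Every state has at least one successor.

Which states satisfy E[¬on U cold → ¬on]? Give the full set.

{Heating, Fault, Idle}

States satisfying ¬on: {Heating, Fault, Idle}.
States satisfying cold → ¬on: {Heating, Fault, Idle}.
States satisfying E[¬on U cold → ¬on]: {Heating, Fault, Idle}.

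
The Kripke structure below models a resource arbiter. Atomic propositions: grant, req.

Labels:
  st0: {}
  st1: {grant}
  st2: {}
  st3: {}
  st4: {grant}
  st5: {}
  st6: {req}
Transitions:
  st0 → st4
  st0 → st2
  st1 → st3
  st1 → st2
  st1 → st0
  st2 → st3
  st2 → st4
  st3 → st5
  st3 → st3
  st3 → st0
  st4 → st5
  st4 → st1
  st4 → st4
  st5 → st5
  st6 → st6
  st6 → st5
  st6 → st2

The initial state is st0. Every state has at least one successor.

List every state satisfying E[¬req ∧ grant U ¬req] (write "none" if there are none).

{st0, st1, st2, st3, st4, st5}

States satisfying ¬req ∧ grant: {st1, st4}.
States satisfying ¬req: {st0, st1, st2, st3, st4, st5}.
States satisfying E[¬req ∧ grant U ¬req]: {st0, st1, st2, st3, st4, st5}.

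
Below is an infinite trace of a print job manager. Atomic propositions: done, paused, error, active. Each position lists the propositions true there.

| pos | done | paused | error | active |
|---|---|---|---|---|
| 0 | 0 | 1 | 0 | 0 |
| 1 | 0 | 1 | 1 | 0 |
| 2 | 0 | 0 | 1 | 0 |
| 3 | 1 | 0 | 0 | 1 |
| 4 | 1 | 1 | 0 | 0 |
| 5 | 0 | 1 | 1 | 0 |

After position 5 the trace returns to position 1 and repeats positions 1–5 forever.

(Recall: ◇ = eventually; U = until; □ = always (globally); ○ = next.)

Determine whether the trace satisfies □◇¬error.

Yes

◇¬error holds at every position 0..5, and those are all positions ever visited, so □◇¬error holds.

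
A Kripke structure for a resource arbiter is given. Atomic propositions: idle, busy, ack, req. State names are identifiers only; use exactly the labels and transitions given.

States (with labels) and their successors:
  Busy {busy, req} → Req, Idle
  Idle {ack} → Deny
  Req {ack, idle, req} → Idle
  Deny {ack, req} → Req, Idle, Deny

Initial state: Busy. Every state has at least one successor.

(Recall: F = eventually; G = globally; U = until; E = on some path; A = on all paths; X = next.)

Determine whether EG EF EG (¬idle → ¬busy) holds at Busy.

Yes

States satisfying EF EG (¬idle → ¬busy): {Busy, Idle, Req, Deny}.
States satisfying EG EF EG (¬idle → ¬busy): {Busy, Idle, Req, Deny}.
Busy ∈ Sat(EG EF EG (¬idle → ¬busy)).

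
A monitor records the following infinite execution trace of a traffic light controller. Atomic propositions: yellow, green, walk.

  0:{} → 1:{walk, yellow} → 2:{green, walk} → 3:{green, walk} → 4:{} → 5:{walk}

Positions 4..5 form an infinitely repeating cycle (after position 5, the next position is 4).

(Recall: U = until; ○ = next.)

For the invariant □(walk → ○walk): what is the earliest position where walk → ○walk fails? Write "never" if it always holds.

3

Check walk → ○walk at each position in order: 0 ✓, 1 ✓, 2 ✓.
At position 3 the labels are {green, walk} and the next position 4 has {}, so walk → ○walk is false there. This is the first violation.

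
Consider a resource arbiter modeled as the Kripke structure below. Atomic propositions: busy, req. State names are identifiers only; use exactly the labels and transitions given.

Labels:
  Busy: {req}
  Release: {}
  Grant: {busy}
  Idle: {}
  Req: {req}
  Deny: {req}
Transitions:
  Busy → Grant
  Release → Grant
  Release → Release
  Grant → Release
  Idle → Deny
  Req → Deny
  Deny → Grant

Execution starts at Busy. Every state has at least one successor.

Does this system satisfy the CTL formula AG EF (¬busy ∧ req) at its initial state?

States satisfying EF (¬busy ∧ req): {Busy, Idle, Req, Deny}.
States satisfying AG EF (¬busy ∧ req): ∅.
Grant is reachable from Busy and violates EF (¬busy ∧ req), so AG fails at Busy.
Busy ∉ Sat(AG EF (¬busy ∧ req)).

Violated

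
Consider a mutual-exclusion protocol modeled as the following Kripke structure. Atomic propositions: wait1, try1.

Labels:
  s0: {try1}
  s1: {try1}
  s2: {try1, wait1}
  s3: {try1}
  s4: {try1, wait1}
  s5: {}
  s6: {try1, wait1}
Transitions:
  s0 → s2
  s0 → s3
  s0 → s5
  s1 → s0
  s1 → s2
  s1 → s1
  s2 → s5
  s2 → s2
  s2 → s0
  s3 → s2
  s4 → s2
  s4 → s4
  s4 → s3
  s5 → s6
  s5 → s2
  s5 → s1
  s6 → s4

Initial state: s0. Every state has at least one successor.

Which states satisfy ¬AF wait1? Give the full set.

States satisfying wait1: {s2, s4, s6}.
States satisfying AF wait1: {s2, s3, s4, s6}.
States satisfying ¬AF wait1: {s0, s1, s5}.

{s0, s1, s5}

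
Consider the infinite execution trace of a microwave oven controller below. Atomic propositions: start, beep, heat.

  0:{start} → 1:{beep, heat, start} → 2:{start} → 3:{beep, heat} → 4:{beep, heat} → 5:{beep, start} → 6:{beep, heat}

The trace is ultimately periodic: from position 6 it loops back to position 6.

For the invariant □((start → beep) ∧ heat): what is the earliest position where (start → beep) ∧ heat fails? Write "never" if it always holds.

0

At position 0 the labels are {start}, so (start → beep) ∧ heat is false there. This is the first violation.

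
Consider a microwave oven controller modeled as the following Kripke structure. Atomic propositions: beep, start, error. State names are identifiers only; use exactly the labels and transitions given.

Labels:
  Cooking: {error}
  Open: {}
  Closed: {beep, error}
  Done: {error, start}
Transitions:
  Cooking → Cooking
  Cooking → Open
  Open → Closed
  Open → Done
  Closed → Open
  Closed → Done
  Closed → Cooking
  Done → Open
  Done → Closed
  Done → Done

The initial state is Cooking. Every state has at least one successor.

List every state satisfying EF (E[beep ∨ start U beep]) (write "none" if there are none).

States satisfying E[beep ∨ start U beep]: {Closed, Done}.
States satisfying EF (E[beep ∨ start U beep]): {Cooking, Open, Closed, Done}.

{Cooking, Open, Closed, Done}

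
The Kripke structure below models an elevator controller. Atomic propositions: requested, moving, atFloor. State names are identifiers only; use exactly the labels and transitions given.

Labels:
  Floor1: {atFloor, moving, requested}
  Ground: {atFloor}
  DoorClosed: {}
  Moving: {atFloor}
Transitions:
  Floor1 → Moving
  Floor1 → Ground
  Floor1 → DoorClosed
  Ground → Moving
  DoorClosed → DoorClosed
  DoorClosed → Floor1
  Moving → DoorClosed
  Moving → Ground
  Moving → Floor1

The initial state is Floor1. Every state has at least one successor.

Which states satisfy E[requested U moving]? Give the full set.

States satisfying requested: {Floor1}.
States satisfying moving: {Floor1}.
States satisfying E[requested U moving]: {Floor1}.

{Floor1}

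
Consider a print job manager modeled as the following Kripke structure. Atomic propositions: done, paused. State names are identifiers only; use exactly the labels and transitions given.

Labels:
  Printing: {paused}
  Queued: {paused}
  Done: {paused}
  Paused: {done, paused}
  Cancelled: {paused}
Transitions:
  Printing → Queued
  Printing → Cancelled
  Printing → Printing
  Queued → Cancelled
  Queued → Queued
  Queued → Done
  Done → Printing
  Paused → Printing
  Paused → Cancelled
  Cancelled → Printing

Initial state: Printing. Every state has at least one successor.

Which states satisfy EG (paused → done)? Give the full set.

none

States satisfying paused → done: {Paused}.
States satisfying EG (paused → done): ∅.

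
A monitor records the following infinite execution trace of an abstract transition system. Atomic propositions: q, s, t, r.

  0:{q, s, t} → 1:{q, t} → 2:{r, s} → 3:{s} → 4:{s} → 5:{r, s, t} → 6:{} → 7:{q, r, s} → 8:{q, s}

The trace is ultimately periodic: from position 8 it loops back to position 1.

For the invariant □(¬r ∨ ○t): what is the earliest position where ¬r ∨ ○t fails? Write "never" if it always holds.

Check ¬r ∨ ○t at each position in order: 0 ✓, 1 ✓.
At position 2 the labels are {r, s} and the next position 3 has {s}, so ¬r ∨ ○t is false there. This is the first violation.

2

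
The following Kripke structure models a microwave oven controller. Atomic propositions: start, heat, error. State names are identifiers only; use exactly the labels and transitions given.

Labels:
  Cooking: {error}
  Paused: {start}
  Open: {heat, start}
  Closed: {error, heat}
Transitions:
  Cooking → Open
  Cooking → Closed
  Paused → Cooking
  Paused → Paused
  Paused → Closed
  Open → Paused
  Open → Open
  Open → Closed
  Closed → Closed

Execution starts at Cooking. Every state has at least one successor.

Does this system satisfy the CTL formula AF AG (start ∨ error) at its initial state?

Yes

States satisfying AG (start ∨ error): {Cooking, Paused, Open, Closed}.
States satisfying AF AG (start ∨ error): {Cooking, Paused, Open, Closed}.
Cooking ∈ Sat(AF AG (start ∨ error)).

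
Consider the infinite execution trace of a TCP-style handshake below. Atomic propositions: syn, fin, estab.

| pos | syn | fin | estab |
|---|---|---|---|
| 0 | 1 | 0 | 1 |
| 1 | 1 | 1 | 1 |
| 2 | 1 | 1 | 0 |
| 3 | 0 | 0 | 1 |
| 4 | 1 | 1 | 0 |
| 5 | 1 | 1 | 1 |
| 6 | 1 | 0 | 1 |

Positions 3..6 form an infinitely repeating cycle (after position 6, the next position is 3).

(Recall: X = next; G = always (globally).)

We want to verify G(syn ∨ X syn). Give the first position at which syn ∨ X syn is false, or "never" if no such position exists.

syn ∨ X syn holds at every position 0..6, and those are all the positions the trace ever visits, so the invariant G(syn ∨ X syn) is never violated.

never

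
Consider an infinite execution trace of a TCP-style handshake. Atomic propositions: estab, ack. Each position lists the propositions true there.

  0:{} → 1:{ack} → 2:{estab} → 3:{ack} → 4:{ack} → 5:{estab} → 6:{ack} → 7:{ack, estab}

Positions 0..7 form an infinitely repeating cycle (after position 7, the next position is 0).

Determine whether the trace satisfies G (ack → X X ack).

ack → X X ack must hold at every position from 0 onward. It fails at position 3, so G (ack → X X ack) is false.
Positions where ack holds: 1, 3, 4, 6, 7.
Check X X ack at each: 1→ok, 3→fails, 4→ok, 6→fails, 7→ok.

Violated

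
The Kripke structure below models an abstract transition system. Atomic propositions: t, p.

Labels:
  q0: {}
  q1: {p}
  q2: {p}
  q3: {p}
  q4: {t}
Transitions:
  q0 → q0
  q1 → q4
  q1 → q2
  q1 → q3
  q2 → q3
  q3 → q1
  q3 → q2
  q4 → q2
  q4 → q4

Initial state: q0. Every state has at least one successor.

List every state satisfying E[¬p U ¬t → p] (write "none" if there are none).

{q1, q2, q3, q4}

States satisfying ¬p: {q0, q4}.
States satisfying ¬t → p: {q1, q2, q3, q4}.
States satisfying E[¬p U ¬t → p]: {q1, q2, q3, q4}.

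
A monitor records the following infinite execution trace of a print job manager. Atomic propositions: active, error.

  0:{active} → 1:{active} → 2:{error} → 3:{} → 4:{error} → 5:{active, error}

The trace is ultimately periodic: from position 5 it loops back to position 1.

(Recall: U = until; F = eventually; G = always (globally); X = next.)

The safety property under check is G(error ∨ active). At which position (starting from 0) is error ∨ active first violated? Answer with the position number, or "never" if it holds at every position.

3

Check error ∨ active at each position in order: 0 ✓, 1 ✓, 2 ✓.
At position 3 the labels are {}, so error ∨ active is false there. This is the first violation.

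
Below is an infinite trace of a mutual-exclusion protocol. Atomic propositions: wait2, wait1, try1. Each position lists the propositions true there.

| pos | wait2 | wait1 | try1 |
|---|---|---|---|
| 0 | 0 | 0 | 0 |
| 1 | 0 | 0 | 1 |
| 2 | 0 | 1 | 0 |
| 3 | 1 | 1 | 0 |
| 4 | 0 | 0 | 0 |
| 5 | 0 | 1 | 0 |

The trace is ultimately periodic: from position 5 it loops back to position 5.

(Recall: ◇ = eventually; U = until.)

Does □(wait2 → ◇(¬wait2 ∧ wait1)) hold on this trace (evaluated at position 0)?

wait2 → ◇(¬wait2 ∧ wait1) holds at every position 0..5, and those are all positions ever visited, so □(wait2 → ◇(¬wait2 ∧ wait1)) holds.
Positions where wait2 holds: 3.
Check ◇(¬wait2 ∧ wait1) at each: 3→ok.

Satisfied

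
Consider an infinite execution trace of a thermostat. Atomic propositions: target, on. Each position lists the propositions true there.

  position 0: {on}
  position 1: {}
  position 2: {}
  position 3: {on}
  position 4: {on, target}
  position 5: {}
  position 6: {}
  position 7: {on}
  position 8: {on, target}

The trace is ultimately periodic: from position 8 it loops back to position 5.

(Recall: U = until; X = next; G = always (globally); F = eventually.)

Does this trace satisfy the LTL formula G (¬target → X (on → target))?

¬target → X (on → target) must hold at every position from 0 onward. It fails at position 2, so G (¬target → X (on → target)) is false.
Positions where ¬target holds: 0, 1, 2, 3, 5, 6, 7.
Check X (on → target) at each: 0→ok, 1→ok, 2→fails, 3→ok, 5→ok, 6→fails, 7→ok.

Does not hold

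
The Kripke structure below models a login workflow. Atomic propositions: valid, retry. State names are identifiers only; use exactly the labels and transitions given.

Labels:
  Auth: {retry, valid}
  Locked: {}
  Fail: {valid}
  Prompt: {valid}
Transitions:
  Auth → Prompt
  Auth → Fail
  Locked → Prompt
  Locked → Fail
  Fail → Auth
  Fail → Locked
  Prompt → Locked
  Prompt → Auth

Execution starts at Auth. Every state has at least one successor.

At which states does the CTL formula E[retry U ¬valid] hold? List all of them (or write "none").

{Locked}

States satisfying retry: {Auth}.
States satisfying ¬valid: {Locked}.
States satisfying E[retry U ¬valid]: {Locked}.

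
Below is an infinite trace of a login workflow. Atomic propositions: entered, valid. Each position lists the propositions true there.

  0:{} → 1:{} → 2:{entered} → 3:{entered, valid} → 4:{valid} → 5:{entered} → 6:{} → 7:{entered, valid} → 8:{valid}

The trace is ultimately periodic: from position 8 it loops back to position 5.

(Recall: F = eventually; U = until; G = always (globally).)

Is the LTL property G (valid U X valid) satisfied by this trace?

Violated

valid U X valid must hold at every position from 0 onward. It fails at position 0, so G (valid U X valid) is false.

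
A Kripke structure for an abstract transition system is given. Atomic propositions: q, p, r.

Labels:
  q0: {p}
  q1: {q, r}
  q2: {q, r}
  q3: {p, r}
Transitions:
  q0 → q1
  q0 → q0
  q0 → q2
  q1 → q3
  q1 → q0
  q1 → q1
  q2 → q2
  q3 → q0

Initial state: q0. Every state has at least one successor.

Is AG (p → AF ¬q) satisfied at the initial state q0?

Yes

States satisfying p → AF ¬q: {q0, q1, q2, q3}.
States satisfying AG (p → AF ¬q): {q0, q1, q2, q3}.
Every state reachable from q0 satisfies p → AF ¬q.
q0 ∈ Sat(AG (p → AF ¬q)).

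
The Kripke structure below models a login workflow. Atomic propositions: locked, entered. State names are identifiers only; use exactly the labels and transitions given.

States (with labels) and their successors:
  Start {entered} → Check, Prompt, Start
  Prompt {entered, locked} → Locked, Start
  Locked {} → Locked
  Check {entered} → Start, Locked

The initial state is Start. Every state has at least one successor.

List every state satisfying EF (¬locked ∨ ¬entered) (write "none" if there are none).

{Start, Prompt, Locked, Check}

States satisfying ¬locked ∨ ¬entered: {Start, Locked, Check}.
States satisfying EF (¬locked ∨ ¬entered): {Start, Prompt, Locked, Check}.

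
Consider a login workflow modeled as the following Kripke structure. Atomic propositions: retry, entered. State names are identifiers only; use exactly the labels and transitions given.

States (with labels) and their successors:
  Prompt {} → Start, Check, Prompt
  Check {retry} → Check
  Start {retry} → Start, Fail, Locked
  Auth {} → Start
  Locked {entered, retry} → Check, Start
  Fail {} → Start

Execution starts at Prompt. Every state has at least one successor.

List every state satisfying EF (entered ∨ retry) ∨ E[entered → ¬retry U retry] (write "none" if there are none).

{Prompt, Check, Start, Auth, Locked, Fail}

States satisfying entered ∨ retry: {Check, Start, Locked}.
States satisfying EF (entered ∨ retry): {Prompt, Check, Start, Auth, Locked, Fail}.
States satisfying entered → ¬retry: {Prompt, Check, Start, Auth, Fail}.
States satisfying retry: {Check, Start, Locked}.
States satisfying E[entered → ¬retry U retry]: {Prompt, Check, Start, Auth, Locked, Fail}.
States satisfying EF (entered ∨ retry) ∨ E[entered → ¬retry U retry]: {Prompt, Check, Start, Auth, Locked, Fail}.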